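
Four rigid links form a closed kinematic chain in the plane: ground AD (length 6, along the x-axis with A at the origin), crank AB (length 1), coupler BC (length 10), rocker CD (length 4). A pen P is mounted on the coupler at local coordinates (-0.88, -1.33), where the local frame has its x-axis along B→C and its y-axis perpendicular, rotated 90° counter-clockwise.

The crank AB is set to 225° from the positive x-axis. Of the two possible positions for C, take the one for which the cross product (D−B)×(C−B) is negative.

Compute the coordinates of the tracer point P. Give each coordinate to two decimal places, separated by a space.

A=(0,0), D=(6.00,0)
B = A + 1.00·(cos225°, sin225°) = (-0.7071, -0.7071)
|BD| = 6.7443
circle(B,10.00) ∩ circle(D,4.00): a=9.5996, h=2.8012
  candidates: C₊=(8.5459,3.0852) cross=18.892; C₋=(9.1333,-2.4864) cross=-18.892
  mode - wants cross < 0 → take C=(9.1333,-2.4864) (cross=-18.892)
ex = (C−B)/|BC| = (0.9840,-0.1779); ey = (0.1779,0.9840)
P = B + -0.88·ex + -1.33·ey = (-1.8097,-1.8593)

-1.81 -1.86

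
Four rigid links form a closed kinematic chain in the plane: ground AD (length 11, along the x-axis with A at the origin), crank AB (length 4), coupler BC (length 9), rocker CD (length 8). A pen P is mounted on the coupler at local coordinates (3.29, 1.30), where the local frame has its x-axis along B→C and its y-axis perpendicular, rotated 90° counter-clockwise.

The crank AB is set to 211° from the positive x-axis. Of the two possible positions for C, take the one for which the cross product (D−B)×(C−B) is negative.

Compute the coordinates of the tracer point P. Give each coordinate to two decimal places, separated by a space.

0.11 -2.02

A=(0,0), D=(11.00,0)
B = A + 4.00·(cos211°, sin211°) = (-3.4287, -2.0602)
|BD| = 14.5750
circle(B,9.00) ∩ circle(D,8.00): a=7.8707, h=4.3649
  candidates: C₊=(3.7460,3.3734) cross=63.618; C₋=(4.9800,-5.2687) cross=-63.618
  mode - wants cross < 0 → take C=(4.9800,-5.2687) (cross=-63.618)
ex = (C−B)/|BC| = (0.9343,-0.3565); ey = (0.3565,0.9343)
P = B + 3.29·ex + 1.30·ey = (0.1086,-2.0185)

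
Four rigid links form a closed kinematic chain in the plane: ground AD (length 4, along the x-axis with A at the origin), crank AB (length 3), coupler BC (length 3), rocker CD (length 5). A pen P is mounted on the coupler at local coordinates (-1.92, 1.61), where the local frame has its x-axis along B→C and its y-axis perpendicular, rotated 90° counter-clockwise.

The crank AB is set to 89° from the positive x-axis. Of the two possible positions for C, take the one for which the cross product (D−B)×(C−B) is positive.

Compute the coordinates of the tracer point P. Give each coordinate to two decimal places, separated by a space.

A=(0,0), D=(4.00,0)
B = A + 3.00·(cos89°, sin89°) = (0.0524, 2.9995)
|BD| = 4.9579
circle(B,3.00) ∩ circle(D,5.00): a=0.8654, h=2.8725
  candidates: C₊=(2.4792,4.7631) cross=14.242; C₋=(-0.9964,0.1888) cross=-14.242
  mode + wants cross > 0 → take C=(2.4792,4.7631) (cross=14.242)
ex = (C−B)/|BC| = (0.8090,0.5879); ey = (-0.5879,0.8090)
P = B + -1.92·ex + 1.61·ey = (-2.4473,3.1733)

-2.45 3.17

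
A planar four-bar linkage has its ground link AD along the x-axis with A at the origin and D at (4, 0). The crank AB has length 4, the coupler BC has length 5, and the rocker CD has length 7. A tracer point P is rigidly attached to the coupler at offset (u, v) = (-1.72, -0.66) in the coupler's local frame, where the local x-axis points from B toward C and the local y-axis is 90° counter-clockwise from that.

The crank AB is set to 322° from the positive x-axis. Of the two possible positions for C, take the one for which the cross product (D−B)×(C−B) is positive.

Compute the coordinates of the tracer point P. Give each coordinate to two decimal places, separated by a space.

A=(0,0), D=(4.00,0)
B = A + 4.00·(cos322°, sin322°) = (3.1520, -2.4626)
|BD| = 2.6045
circle(B,5.00) ∩ circle(D,7.00): a=-3.3051, h=3.7519
  candidates: C₊=(-1.4714,-4.3661) cross=9.772; C₋=(5.6235,-6.8091) cross=-9.772
  mode + wants cross > 0 → take C=(-1.4714,-4.3661) (cross=9.772)
ex = (C−B)/|BC| = (-0.9247,-0.3807); ey = (0.3807,-0.9247)
P = B + -1.72·ex + -0.66·ey = (4.4913,-1.1975)

4.49 -1.20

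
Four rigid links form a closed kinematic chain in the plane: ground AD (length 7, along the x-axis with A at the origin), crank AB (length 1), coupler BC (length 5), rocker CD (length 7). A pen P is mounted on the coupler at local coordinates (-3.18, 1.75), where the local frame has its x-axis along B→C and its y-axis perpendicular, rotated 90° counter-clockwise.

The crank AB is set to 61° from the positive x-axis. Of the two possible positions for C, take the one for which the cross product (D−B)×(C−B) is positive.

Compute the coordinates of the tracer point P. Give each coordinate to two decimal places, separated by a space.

-2.43 -1.29

A=(0,0), D=(7.00,0)
B = A + 1.00·(cos61°, sin61°) = (0.4848, 0.8746)
|BD| = 6.5736
circle(B,5.00) ∩ circle(D,7.00): a=1.4613, h=4.7817
  candidates: C₊=(2.5694,5.4194) cross=31.433; C₋=(1.2970,-4.0590) cross=-31.433
  mode + wants cross > 0 → take C=(2.5694,5.4194) (cross=31.433)
ex = (C−B)/|BC| = (0.4169,0.9089); ey = (-0.9089,0.4169)
P = B + -3.18·ex + 1.75·ey = (-2.4316,-1.2862)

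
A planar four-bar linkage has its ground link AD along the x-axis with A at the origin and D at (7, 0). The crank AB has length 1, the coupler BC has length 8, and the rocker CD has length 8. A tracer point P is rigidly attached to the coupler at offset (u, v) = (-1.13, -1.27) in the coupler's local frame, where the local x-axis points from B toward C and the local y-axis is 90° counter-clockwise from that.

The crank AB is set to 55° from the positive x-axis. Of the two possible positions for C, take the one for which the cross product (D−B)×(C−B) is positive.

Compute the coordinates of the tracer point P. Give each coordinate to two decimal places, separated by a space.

1.08 -0.80

A=(0,0), D=(7.00,0)
B = A + 1.00·(cos55°, sin55°) = (0.5736, 0.8192)
|BD| = 6.4784
circle(B,8.00) ∩ circle(D,8.00): a=3.2392, h=7.3149
  candidates: C₊=(4.7117,7.6657) cross=47.389; C₋=(2.8619,-6.8466) cross=-47.389
  mode + wants cross > 0 → take C=(4.7117,7.6657) (cross=47.389)
ex = (C−B)/|BC| = (0.5173,0.8558); ey = (-0.8558,0.5173)
P = B + -1.13·ex + -1.27·ey = (1.0760,-0.8049)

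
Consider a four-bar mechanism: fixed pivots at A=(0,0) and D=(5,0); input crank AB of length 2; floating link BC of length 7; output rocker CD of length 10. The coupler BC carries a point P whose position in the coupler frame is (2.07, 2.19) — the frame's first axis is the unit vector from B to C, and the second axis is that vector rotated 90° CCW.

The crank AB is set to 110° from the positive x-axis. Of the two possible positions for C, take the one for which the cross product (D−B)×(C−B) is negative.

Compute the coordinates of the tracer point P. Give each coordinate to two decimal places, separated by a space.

0.24 -0.99

A=(0,0), D=(5.00,0)
B = A + 2.00·(cos110°, sin110°) = (-0.6840, 1.8794)
|BD| = 5.9867
circle(B,7.00) ∩ circle(D,10.00): a=-1.2661, h=6.8845
  candidates: C₊=(0.2751,8.8134) cross=41.216; C₋=(-4.0474,-4.2597) cross=-41.216
  mode - wants cross < 0 → take C=(-4.0474,-4.2597) (cross=-41.216)
ex = (C−B)/|BC| = (-0.4805,-0.8770); ey = (0.8770,-0.4805)
P = B + 2.07·ex + 2.19·ey = (0.2420,-0.9883)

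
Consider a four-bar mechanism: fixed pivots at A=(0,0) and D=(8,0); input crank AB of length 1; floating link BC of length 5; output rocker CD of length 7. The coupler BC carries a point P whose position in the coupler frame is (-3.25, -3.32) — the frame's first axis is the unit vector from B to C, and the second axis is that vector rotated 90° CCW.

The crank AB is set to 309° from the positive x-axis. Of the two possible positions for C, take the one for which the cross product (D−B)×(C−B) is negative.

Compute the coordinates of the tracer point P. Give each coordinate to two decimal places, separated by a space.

-3.88 0.32

A=(0,0), D=(8.00,0)
B = A + 1.00·(cos309°, sin309°) = (0.6293, -0.7771)
|BD| = 7.4115
circle(B,5.00) ∩ circle(D,7.00): a=2.0867, h=4.5438
  candidates: C₊=(2.2280,3.9604) cross=33.676; C₋=(3.1809,-5.0771) cross=-33.676
  mode - wants cross < 0 → take C=(3.1809,-5.0771) (cross=-33.676)
ex = (C−B)/|BC| = (0.5103,-0.8600); ey = (0.8600,0.5103)
P = B + -3.25·ex + -3.32·ey = (-3.8844,0.3235)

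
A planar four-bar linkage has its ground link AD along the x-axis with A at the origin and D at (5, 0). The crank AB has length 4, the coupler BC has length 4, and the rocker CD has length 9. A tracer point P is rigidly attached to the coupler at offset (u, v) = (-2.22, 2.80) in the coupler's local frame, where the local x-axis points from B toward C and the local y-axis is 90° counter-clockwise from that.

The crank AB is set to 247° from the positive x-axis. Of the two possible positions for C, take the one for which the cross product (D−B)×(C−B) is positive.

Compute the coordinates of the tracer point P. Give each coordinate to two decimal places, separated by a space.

A=(0,0), D=(5.00,0)
B = A + 4.00·(cos247°, sin247°) = (-1.5629, -3.6820)
|BD| = 7.5252
circle(B,4.00) ∩ circle(D,9.00): a=-0.5562, h=3.9611
  candidates: C₊=(-3.9861,-0.4996) cross=29.809; C₋=(-0.1098,-7.4088) cross=-29.809
  mode + wants cross > 0 → take C=(-3.9861,-0.4996) (cross=29.809)
ex = (C−B)/|BC| = (-0.6058,0.7956); ey = (-0.7956,-0.6058)
P = B + -2.22·ex + 2.80·ey = (-2.4458,-7.1445)

-2.45 -7.14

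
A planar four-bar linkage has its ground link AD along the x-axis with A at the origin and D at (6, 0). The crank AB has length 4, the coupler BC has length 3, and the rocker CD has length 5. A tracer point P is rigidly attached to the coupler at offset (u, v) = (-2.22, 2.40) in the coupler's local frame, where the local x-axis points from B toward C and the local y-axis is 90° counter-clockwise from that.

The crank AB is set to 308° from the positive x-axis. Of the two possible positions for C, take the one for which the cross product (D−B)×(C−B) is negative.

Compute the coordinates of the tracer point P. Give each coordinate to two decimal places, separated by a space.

A=(0,0), D=(6.00,0)
B = A + 4.00·(cos308°, sin308°) = (2.4626, -3.1520)
|BD| = 4.7380
circle(B,3.00) ∩ circle(D,5.00): a=0.6805, h=2.9218
  candidates: C₊=(1.0269,-0.5179) cross=13.843; C₋=(4.9145,-4.8807) cross=-13.843
  mode - wants cross < 0 → take C=(4.9145,-4.8807) (cross=-13.843)
ex = (C−B)/|BC| = (0.8173,-0.5762); ey = (0.5762,0.8173)
P = B + -2.22·ex + 2.40·ey = (2.0312,0.0887)

2.03 0.09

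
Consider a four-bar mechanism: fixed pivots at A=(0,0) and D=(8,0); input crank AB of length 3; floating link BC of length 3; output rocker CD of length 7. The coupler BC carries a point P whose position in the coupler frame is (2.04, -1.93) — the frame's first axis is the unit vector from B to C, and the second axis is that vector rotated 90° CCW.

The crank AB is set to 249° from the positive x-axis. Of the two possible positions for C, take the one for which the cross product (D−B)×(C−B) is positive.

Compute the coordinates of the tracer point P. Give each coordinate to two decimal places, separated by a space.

1.73 -2.70

A=(0,0), D=(8.00,0)
B = A + 3.00·(cos249°, sin249°) = (-1.0751, -2.8007)
|BD| = 9.4975
circle(B,3.00) ∩ circle(D,7.00): a=2.6429, h=1.4195
  candidates: C₊=(1.0317,-0.6650) cross=13.482; C₋=(1.8689,-3.3778) cross=-13.482
  mode + wants cross > 0 → take C=(1.0317,-0.6650) (cross=13.482)
ex = (C−B)/|BC| = (0.7023,0.7119); ey = (-0.7119,0.7023)
P = B + 2.04·ex + -1.93·ey = (1.7315,-2.7038)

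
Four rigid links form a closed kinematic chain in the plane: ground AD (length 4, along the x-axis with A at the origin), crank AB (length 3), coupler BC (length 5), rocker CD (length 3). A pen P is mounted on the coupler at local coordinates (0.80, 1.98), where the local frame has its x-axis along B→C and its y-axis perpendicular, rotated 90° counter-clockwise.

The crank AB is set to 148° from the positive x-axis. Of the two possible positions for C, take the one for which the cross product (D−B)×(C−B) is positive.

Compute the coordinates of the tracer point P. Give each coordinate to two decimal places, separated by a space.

A=(0,0), D=(4.00,0)
B = A + 3.00·(cos148°, sin148°) = (-2.5441, 1.5898)
|BD| = 6.7345
circle(B,5.00) ∩ circle(D,3.00): a=4.5552, h=2.0617
  candidates: C₊=(2.3690,2.5179) cross=13.884; C₋=(1.3956,-1.4890) cross=-13.884
  mode + wants cross > 0 → take C=(2.3690,2.5179) (cross=13.884)
ex = (C−B)/|BC| = (0.9826,0.1856); ey = (-0.1856,0.9826)
P = B + 0.80·ex + 1.98·ey = (-2.1256,3.6838)

-2.13 3.68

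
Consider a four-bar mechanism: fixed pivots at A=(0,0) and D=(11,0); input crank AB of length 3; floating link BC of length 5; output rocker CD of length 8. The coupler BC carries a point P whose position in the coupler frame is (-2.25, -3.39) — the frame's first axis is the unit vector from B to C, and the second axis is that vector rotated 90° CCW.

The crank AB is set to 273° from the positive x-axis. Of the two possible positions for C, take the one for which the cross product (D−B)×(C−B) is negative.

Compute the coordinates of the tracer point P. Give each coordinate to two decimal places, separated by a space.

-3.26 -5.21

A=(0,0), D=(11.00,0)
B = A + 3.00·(cos273°, sin273°) = (0.1570, -2.9959)
|BD| = 11.2493
circle(B,5.00) ∩ circle(D,8.00): a=3.8912, h=3.1399
  candidates: C₊=(3.0715,1.0669) cross=35.321; C₋=(4.7439,-4.9861) cross=-35.321
  mode - wants cross < 0 → take C=(4.7439,-4.9861) (cross=-35.321)
ex = (C−B)/|BC| = (0.9174,-0.3980); ey = (0.3980,0.9174)
P = B + -2.25·ex + -3.39·ey = (-3.2564,-5.2102)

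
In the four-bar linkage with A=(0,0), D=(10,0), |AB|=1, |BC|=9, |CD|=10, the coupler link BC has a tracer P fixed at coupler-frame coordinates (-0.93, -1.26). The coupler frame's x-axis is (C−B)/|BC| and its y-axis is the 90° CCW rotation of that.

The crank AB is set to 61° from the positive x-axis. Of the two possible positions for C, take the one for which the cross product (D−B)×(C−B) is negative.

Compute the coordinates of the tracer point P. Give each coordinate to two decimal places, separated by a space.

-1.01 1.33

A=(0,0), D=(10.00,0)
B = A + 1.00·(cos61°, sin61°) = (0.4848, 0.8746)
|BD| = 9.5553
circle(B,9.00) ∩ circle(D,10.00): a=3.7834, h=8.1661
  candidates: C₊=(4.9998,8.6602) cross=78.030; C₋=(3.5049,-7.6035) cross=-78.030
  mode - wants cross < 0 → take C=(3.5049,-7.6035) (cross=-78.030)
ex = (C−B)/|BC| = (0.3356,-0.9420); ey = (0.9420,0.3356)
P = B + -0.93·ex + -1.26·ey = (-1.0142,1.3279)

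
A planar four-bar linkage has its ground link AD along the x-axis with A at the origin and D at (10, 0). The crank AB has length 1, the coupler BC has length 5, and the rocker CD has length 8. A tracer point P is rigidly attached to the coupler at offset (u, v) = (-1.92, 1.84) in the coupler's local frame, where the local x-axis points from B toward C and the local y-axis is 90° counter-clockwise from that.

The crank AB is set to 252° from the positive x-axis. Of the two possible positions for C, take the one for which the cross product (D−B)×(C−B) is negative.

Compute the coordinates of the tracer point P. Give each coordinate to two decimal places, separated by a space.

A=(0,0), D=(10.00,0)
B = A + 1.00·(cos252°, sin252°) = (-0.3090, -0.9511)
|BD| = 10.3528
circle(B,5.00) ∩ circle(D,8.00): a=3.2928, h=3.7626
  candidates: C₊=(2.6243,3.0981) cross=38.953; C₋=(3.3156,-4.3952) cross=-38.953
  mode - wants cross < 0 → take C=(3.3156,-4.3952) (cross=-38.953)
ex = (C−B)/|BC| = (0.7249,-0.6888); ey = (0.6888,0.7249)
P = B + -1.92·ex + 1.84·ey = (-0.4334,1.7054)

-0.43 1.71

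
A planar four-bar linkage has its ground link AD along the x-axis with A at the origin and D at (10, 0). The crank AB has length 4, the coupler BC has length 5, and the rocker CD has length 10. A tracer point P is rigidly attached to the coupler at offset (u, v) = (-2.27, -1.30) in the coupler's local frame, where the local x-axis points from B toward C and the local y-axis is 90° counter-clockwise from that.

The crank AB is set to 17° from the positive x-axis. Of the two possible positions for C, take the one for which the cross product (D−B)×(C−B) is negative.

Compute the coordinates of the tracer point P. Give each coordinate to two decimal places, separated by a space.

A=(0,0), D=(10.00,0)
B = A + 4.00·(cos17°, sin17°) = (3.8252, 1.1695)
|BD| = 6.2846
circle(B,5.00) ∩ circle(D,10.00): a=-2.8247, h=4.1256
  candidates: C₊=(1.8176,5.7487) cross=25.928; C₋=(0.2821,-2.3584) cross=-25.928
  mode - wants cross < 0 → take C=(0.2821,-2.3584) (cross=-25.928)
ex = (C−B)/|BC| = (-0.7086,-0.7056); ey = (0.7056,-0.7086)
P = B + -2.27·ex + -1.30·ey = (4.5165,3.6924)

4.52 3.69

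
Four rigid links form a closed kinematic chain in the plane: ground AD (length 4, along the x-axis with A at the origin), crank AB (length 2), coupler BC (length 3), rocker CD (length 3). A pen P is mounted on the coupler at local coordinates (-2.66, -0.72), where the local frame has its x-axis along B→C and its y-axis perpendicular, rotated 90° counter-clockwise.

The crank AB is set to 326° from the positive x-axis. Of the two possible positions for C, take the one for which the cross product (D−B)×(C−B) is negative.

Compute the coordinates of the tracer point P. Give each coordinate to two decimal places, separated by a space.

A=(0,0), D=(4.00,0)
B = A + 2.00·(cos326°, sin326°) = (1.6581, -1.1184)
|BD| = 2.5953
circle(B,3.00) ∩ circle(D,3.00): a=1.2976, h=2.7048
  candidates: C₊=(1.6634,1.8816) cross=7.020; C₋=(3.9946,-3.0000) cross=-7.020
  mode - wants cross < 0 → take C=(3.9946,-3.0000) (cross=-7.020)
ex = (C−B)/|BC| = (0.7789,-0.6272); ey = (0.6272,0.7789)
P = B + -2.66·ex + -0.72·ey = (-0.8653,-0.0108)

-0.87 -0.01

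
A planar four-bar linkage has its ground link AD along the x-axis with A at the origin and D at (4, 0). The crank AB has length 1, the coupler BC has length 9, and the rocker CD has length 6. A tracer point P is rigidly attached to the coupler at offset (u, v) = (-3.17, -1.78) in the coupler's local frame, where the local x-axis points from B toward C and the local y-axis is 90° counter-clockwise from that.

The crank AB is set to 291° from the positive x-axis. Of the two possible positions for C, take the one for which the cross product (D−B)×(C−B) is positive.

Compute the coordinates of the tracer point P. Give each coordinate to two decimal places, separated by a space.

-0.72 -4.41

A=(0,0), D=(4.00,0)
B = A + 1.00·(cos291°, sin291°) = (0.3584, -0.9336)
|BD| = 3.7594
circle(B,9.00) ∩ circle(D,6.00): a=7.8647, h=4.3757
  candidates: C₊=(6.8901,5.2581) cross=16.450; C₋=(9.0633,-3.2191) cross=-16.450
  mode + wants cross > 0 → take C=(6.8901,5.2581) (cross=16.450)
ex = (C−B)/|BC| = (0.7257,0.6880); ey = (-0.6880,0.7257)
P = B + -3.17·ex + -1.78·ey = (-0.7177,-4.4062)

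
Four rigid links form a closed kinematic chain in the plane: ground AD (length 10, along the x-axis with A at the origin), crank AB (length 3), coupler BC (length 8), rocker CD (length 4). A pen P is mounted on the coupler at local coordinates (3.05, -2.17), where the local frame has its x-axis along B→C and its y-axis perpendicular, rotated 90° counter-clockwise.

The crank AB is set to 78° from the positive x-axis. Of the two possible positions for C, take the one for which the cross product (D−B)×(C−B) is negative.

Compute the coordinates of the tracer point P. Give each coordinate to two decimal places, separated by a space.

A=(0,0), D=(10.00,0)
B = A + 3.00·(cos78°, sin78°) = (0.6237, 2.9344)
|BD| = 9.8247
circle(B,8.00) ∩ circle(D,4.00): a=7.3552, h=3.1466
  candidates: C₊=(8.5830,3.7406) cross=30.915; C₋=(6.7033,-2.2654) cross=-30.915
  mode - wants cross < 0 → take C=(6.7033,-2.2654) (cross=-30.915)
ex = (C−B)/|BC| = (0.7600,-0.6500); ey = (0.6500,0.7600)
P = B + 3.05·ex + -2.17·ey = (1.5311,-0.6971)

1.53 -0.70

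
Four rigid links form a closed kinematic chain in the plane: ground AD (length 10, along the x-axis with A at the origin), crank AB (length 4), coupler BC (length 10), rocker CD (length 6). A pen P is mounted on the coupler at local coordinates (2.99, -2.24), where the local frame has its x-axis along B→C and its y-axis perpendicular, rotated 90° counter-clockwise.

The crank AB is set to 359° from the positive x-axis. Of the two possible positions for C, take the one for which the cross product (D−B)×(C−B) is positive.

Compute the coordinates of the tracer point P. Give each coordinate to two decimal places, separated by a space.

A=(0,0), D=(10.00,0)
B = A + 4.00·(cos359°, sin359°) = (3.9994, -0.0698)
|BD| = 6.0010
circle(B,10.00) ∩ circle(D,6.00): a=8.3329, h=5.5283
  candidates: C₊=(12.2675,5.5551) cross=33.175; C₋=(12.3961,-5.5008) cross=-33.175
  mode + wants cross > 0 → take C=(12.2675,5.5551) (cross=33.175)
ex = (C−B)/|BC| = (0.8268,0.5625); ey = (-0.5625,0.8268)
P = B + 2.99·ex + -2.24·ey = (7.7315,-0.2400)

7.73 -0.24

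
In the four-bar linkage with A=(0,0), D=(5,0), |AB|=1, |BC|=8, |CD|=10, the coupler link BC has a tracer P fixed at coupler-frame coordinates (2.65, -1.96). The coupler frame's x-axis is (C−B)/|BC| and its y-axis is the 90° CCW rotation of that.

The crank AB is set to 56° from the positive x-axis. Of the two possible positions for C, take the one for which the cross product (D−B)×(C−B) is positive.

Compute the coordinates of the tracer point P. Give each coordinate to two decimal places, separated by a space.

2.43 3.54

A=(0,0), D=(5.00,0)
B = A + 1.00·(cos56°, sin56°) = (0.5592, 0.8290)
|BD| = 4.5175
circle(B,8.00) ∩ circle(D,10.00): a=-1.7257, h=7.8117
  candidates: C₊=(0.2963,8.8247) cross=35.289; C₋=(-2.5708,-6.5333) cross=-35.289
  mode + wants cross > 0 → take C=(0.2963,8.8247) (cross=35.289)
ex = (C−B)/|BC| = (-0.0329,0.9995); ey = (-0.9995,-0.0329)
P = B + 2.65·ex + -1.96·ey = (2.4311,3.5420)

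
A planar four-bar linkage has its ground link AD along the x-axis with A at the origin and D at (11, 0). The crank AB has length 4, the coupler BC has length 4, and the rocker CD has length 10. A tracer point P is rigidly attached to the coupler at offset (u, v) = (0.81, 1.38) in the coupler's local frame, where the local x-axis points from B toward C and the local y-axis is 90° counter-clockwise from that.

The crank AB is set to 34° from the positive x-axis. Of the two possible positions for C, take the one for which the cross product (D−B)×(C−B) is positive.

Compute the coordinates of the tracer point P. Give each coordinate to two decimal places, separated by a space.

A=(0,0), D=(11.00,0)
B = A + 4.00·(cos34°, sin34°) = (3.3162, 2.2368)
|BD| = 8.0028
circle(B,4.00) ∩ circle(D,10.00): a=-1.2468, h=3.8007
  candidates: C₊=(3.1814,6.2345) cross=30.416; C₋=(1.0568,-1.0640) cross=-30.416
  mode + wants cross > 0 → take C=(3.1814,6.2345) (cross=30.416)
ex = (C−B)/|BC| = (-0.0337,0.9994); ey = (-0.9994,-0.0337)
P = B + 0.81·ex + 1.38·ey = (1.9096,2.9998)

1.91 3.00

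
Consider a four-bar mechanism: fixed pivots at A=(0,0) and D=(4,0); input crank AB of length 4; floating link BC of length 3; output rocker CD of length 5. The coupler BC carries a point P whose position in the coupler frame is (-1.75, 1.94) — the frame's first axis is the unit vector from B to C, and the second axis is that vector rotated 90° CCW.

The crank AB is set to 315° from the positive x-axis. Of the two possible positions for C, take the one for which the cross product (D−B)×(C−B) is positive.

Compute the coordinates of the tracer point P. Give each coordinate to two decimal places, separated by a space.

A=(0,0), D=(4.00,0)
B = A + 4.00·(cos315°, sin315°) = (2.8284, -2.8284)
|BD| = 3.0615
circle(B,3.00) ∩ circle(D,5.00): a=-1.0824, h=2.7979
  candidates: C₊=(-0.1707,-2.7577) cross=8.566; C₋=(4.9992,-4.8991) cross=-8.566
  mode + wants cross > 0 → take C=(-0.1707,-2.7577) (cross=8.566)
ex = (C−B)/|BC| = (-0.9997,0.0236); ey = (-0.0236,-0.9997)
P = B + -1.75·ex + 1.94·ey = (4.5322,-4.8091)

4.53 -4.81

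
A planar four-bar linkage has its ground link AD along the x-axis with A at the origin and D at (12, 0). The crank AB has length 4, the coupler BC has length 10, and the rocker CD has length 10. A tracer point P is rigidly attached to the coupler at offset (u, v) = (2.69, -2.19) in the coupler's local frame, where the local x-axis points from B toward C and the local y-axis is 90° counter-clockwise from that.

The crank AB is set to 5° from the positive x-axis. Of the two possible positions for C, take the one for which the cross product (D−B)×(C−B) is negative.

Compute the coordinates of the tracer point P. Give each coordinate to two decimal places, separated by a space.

2.91 -2.95

A=(0,0), D=(12.00,0)
B = A + 4.00·(cos5°, sin5°) = (3.9848, 0.3486)
|BD| = 8.0228
circle(B,10.00) ∩ circle(D,10.00): a=4.0114, h=9.1602
  candidates: C₊=(8.3904,9.3258) cross=73.490; C₋=(7.5943,-8.9772) cross=-73.490
  mode - wants cross < 0 → take C=(7.5943,-8.9772) (cross=-73.490)
ex = (C−B)/|BC| = (0.3610,-0.9326); ey = (0.9326,0.3610)
P = B + 2.69·ex + -2.19·ey = (2.9134,-2.9505)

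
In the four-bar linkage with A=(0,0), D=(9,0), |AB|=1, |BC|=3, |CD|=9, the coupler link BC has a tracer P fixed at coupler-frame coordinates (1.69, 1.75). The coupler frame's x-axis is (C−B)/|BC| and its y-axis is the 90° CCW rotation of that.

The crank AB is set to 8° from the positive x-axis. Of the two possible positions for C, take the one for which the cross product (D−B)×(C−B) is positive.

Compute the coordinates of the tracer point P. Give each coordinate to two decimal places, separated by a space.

A=(0,0), D=(9.00,0)
B = A + 1.00·(cos8°, sin8°) = (0.9903, 0.1392)
|BD| = 8.0109
circle(B,3.00) ∩ circle(D,9.00): a=-0.4884, h=2.9600
  candidates: C₊=(0.5534,3.1072) cross=23.712; C₋=(0.4505,-2.8119) cross=-23.712
  mode + wants cross > 0 → take C=(0.5534,3.1072) (cross=23.712)
ex = (C−B)/|BC| = (-0.1456,0.9893); ey = (-0.9893,-0.1456)
P = B + 1.69·ex + 1.75·ey = (-0.9872,1.5563)

-0.99 1.56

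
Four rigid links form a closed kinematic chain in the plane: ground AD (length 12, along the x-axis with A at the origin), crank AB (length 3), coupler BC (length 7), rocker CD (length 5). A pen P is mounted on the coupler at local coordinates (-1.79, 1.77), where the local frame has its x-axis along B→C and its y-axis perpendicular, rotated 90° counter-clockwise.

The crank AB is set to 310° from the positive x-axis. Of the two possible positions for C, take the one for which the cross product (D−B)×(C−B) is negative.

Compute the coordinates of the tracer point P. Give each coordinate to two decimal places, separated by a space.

A=(0,0), D=(12.00,0)
B = A + 3.00·(cos310°, sin310°) = (1.9284, -2.2981)
|BD| = 10.3305
circle(B,7.00) ∩ circle(D,5.00): a=6.3269, h=2.9951
  candidates: C₊=(7.4304,2.0294) cross=30.941; C₋=(8.7630,-3.8107) cross=-30.941
  mode - wants cross < 0 → take C=(8.7630,-3.8107) (cross=-30.941)
ex = (C−B)/|BC| = (0.9764,-0.2161); ey = (0.2161,0.9764)
P = B + -1.79·ex + 1.77·ey = (0.5631,-0.1832)

0.56 -0.18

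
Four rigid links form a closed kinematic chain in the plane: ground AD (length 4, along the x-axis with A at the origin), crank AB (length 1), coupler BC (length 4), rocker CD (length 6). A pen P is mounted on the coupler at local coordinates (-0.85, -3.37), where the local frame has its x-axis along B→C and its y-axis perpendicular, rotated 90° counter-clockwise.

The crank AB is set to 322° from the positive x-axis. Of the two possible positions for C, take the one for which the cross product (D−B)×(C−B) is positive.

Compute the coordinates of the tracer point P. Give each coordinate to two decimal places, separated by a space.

4.10 0.43

A=(0,0), D=(4.00,0)
B = A + 1.00·(cos322°, sin322°) = (0.7880, -0.6157)
|BD| = 3.2705
circle(B,4.00) ∩ circle(D,6.00): a=-1.4224, h=3.7385
  candidates: C₊=(-1.3128,2.7883) cross=12.227; C₋=(0.0948,-4.5551) cross=-12.227
  mode + wants cross > 0 → take C=(-1.3128,2.7883) (cross=12.227)
ex = (C−B)/|BC| = (-0.5252,0.8510); ey = (-0.8510,-0.5252)
P = B + -0.85·ex + -3.37·ey = (4.1022,0.4309)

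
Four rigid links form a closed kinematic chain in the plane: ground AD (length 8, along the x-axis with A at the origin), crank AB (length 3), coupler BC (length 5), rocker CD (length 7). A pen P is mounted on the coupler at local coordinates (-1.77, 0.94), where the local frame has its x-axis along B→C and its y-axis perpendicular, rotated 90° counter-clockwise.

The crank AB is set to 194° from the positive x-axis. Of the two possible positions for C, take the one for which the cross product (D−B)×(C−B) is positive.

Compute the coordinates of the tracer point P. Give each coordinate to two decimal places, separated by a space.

A=(0,0), D=(8.00,0)
B = A + 3.00·(cos194°, sin194°) = (-2.9109, -0.7258)
|BD| = 10.9350
circle(B,5.00) ∩ circle(D,7.00): a=4.3701, h=2.4294
  candidates: C₊=(1.2883,1.9884) cross=26.566; C₋=(1.6108,-2.8598) cross=-26.566
  mode + wants cross > 0 → take C=(1.2883,1.9884) (cross=26.566)
ex = (C−B)/|BC| = (0.8398,0.5428); ey = (-0.5428,0.8398)
P = B + -1.77·ex + 0.94·ey = (-4.9077,-0.8971)

-4.91 -0.90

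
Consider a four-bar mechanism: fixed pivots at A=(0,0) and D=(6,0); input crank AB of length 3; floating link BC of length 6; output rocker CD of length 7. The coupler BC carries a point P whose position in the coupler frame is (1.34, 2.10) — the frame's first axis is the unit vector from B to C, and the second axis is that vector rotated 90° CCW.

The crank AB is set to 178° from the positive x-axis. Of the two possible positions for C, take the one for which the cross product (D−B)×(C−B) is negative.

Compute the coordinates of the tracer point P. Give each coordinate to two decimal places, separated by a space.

A=(0,0), D=(6.00,0)
B = A + 3.00·(cos178°, sin178°) = (-2.9982, 0.1047)
|BD| = 8.9988
circle(B,6.00) ∩ circle(D,7.00): a=3.7771, h=4.6619
  candidates: C₊=(0.8329,4.7224) cross=41.952; C₋=(0.7244,-4.6009) cross=-41.952
  mode - wants cross < 0 → take C=(0.7244,-4.6009) (cross=-41.952)
ex = (C−B)/|BC| = (0.6204,-0.7843); ey = (0.7843,0.6204)
P = B + 1.34·ex + 2.10·ey = (-0.5198,0.3567)

-0.52 0.36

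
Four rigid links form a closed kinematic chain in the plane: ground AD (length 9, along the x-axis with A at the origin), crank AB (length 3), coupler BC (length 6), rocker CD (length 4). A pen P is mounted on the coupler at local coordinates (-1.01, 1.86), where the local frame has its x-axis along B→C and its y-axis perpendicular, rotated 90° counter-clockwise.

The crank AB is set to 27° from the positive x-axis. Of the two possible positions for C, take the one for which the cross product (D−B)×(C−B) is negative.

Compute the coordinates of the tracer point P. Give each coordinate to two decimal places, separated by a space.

A=(0,0), D=(9.00,0)
B = A + 3.00·(cos27°, sin27°) = (2.6730, 1.3620)
|BD| = 6.4719
circle(B,6.00) ∩ circle(D,4.00): a=4.7811, h=3.6251
  candidates: C₊=(8.1099,3.8997) cross=23.461; C₋=(6.5842,-3.1881) cross=-23.461
  mode - wants cross < 0 → take C=(6.5842,-3.1881) (cross=-23.461)
ex = (C−B)/|BC| = (0.6519,-0.7583); ey = (0.7583,0.6519)
P = B + -1.01·ex + 1.86·ey = (3.4252,3.3404)

3.43 3.34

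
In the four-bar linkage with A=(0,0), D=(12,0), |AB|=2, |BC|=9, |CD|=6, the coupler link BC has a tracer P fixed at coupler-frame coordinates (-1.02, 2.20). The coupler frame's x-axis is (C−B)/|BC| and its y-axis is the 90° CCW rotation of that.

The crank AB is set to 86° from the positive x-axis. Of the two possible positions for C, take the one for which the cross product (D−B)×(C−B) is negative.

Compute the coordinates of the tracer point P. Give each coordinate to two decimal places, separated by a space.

A=(0,0), D=(12.00,0)
B = A + 2.00·(cos86°, sin86°) = (0.1395, 1.9951)
|BD| = 12.0271
circle(B,9.00) ∩ circle(D,6.00): a=7.8843, h=4.3402
  candidates: C₊=(8.6346,4.9673) cross=52.200; C₋=(7.1946,-3.5928) cross=-52.200
  mode - wants cross < 0 → take C=(7.1946,-3.5928) (cross=-52.200)
ex = (C−B)/|BC| = (0.7839,-0.6209); ey = (0.6209,0.7839)
P = B + -1.02·ex + 2.20·ey = (0.7059,4.3530)

0.71 4.35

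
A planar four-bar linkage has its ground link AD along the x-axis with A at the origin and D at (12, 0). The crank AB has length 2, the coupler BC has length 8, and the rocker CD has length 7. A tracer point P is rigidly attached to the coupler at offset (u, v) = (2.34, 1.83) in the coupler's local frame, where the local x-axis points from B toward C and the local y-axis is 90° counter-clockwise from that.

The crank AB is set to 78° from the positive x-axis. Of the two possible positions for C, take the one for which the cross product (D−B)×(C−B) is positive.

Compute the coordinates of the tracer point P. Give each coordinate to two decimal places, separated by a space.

1.72 4.63

A=(0,0), D=(12.00,0)
B = A + 2.00·(cos78°, sin78°) = (0.4158, 1.9563)
|BD| = 11.7482
circle(B,8.00) ∩ circle(D,7.00): a=6.5125, h=4.6462
  candidates: C₊=(7.6111,5.4532) cross=54.585; C₋=(6.0637,-3.7095) cross=-54.585
  mode + wants cross > 0 → take C=(7.6111,5.4532) (cross=54.585)
ex = (C−B)/|BC| = (0.8994,0.4371); ey = (-0.4371,0.8994)
P = B + 2.34·ex + 1.83·ey = (1.7205,4.6251)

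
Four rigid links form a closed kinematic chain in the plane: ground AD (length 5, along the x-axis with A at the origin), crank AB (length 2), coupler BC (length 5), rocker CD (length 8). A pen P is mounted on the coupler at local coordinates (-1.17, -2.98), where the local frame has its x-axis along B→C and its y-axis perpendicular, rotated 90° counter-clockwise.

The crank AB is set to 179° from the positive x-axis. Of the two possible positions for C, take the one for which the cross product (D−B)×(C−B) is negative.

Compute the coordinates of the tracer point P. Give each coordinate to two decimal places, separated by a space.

A=(0,0), D=(5.00,0)
B = A + 2.00·(cos179°, sin179°) = (-1.9997, 0.0349)
|BD| = 6.9998
circle(B,5.00) ∩ circle(D,8.00): a=0.7141, h=4.9487
  candidates: C₊=(-1.2609,4.9800) cross=34.640; C₋=(-1.3103,-4.9173) cross=-34.640
  mode - wants cross < 0 → take C=(-1.3103,-4.9173) (cross=-34.640)
ex = (C−B)/|BC| = (0.1379,-0.9904); ey = (0.9904,0.1379)
P = B + -1.17·ex + -2.98·ey = (-5.1126,0.7828)

-5.11 0.78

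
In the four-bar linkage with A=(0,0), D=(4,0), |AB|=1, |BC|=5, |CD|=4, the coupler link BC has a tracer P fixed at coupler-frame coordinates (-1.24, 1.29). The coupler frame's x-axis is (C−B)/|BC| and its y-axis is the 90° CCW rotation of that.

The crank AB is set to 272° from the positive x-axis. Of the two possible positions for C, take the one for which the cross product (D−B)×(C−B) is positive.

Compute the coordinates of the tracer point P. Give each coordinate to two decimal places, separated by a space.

A=(0,0), D=(4.00,0)
B = A + 1.00·(cos272°, sin272°) = (0.0349, -0.9994)
|BD| = 4.0891
circle(B,5.00) ∩ circle(D,4.00): a=3.1450, h=3.8870
  candidates: C₊=(2.1346,3.5384) cross=15.894; C₋=(4.0346,-3.9999) cross=-15.894
  mode + wants cross > 0 → take C=(2.1346,3.5384) (cross=15.894)
ex = (C−B)/|BC| = (0.4199,0.9076); ey = (-0.9076,0.4199)
P = B + -1.24·ex + 1.29·ey = (-1.6566,-1.5830)

-1.66 -1.58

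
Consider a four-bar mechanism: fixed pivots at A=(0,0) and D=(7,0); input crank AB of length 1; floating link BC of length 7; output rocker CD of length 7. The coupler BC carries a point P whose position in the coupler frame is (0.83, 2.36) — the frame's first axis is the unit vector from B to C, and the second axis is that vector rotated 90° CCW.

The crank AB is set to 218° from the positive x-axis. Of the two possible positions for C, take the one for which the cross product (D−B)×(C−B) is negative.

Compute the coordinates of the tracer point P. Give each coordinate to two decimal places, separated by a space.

1.58 0.20

A=(0,0), D=(7.00,0)
B = A + 1.00·(cos218°, sin218°) = (-0.7880, -0.6157)
|BD| = 7.8123
circle(B,7.00) ∩ circle(D,7.00): a=3.9062, h=5.8088
  candidates: C₊=(2.6482,5.4829) cross=45.380; C₋=(3.5638,-6.0985) cross=-45.380
  mode - wants cross < 0 → take C=(3.5638,-6.0985) (cross=-45.380)
ex = (C−B)/|BC| = (0.6217,-0.7833); ey = (0.7833,0.6217)
P = B + 0.83·ex + 2.36·ey = (1.5765,0.2014)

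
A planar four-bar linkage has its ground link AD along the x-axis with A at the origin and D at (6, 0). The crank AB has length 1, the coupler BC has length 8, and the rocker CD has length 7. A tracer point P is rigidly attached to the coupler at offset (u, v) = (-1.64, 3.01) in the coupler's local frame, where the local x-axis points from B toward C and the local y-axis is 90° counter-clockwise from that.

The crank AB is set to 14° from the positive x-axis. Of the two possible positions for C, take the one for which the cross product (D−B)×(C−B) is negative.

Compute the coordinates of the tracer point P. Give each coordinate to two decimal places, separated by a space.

A=(0,0), D=(6.00,0)
B = A + 1.00·(cos14°, sin14°) = (0.9703, 0.2419)
|BD| = 5.0355
circle(B,8.00) ∩ circle(D,7.00): a=4.0072, h=6.9241
  candidates: C₊=(5.3055,6.9655) cross=34.866; C₋=(4.6402,-6.8667) cross=-34.866
  mode - wants cross < 0 → take C=(4.6402,-6.8667) (cross=-34.866)
ex = (C−B)/|BC| = (0.4587,-0.8886); ey = (0.8886,0.4587)
P = B + -1.64·ex + 3.01·ey = (2.8926,3.0800)

2.89 3.08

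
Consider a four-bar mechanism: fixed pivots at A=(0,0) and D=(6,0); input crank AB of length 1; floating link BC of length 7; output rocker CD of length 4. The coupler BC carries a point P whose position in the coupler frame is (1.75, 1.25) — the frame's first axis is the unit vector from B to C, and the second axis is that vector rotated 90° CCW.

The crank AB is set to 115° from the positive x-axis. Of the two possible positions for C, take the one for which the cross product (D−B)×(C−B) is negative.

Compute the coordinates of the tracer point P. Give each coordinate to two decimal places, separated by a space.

1.71 0.65

A=(0,0), D=(6.00,0)
B = A + 1.00·(cos115°, sin115°) = (-0.4226, 0.9063)
|BD| = 6.4862
circle(B,7.00) ∩ circle(D,4.00): a=5.7870, h=3.9384
  candidates: C₊=(5.8579,3.9975) cross=25.545; C₋=(4.7573,-3.8021) cross=-25.545
  mode - wants cross < 0 → take C=(4.7573,-3.8021) (cross=-25.545)
ex = (C−B)/|BC| = (0.7400,-0.6726); ey = (0.6726,0.7400)
P = B + 1.75·ex + 1.25·ey = (1.7131,0.6542)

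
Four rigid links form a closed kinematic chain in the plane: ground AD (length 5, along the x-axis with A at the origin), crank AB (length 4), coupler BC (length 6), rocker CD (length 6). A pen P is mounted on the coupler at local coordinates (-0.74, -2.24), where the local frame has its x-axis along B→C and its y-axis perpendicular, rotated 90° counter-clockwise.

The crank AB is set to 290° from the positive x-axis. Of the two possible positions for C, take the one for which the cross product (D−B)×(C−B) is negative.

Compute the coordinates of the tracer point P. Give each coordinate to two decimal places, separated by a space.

-0.03 -5.66

A=(0,0), D=(5.00,0)
B = A + 4.00·(cos290°, sin290°) = (1.3681, -3.7588)
|BD| = 5.2268
circle(B,6.00) ∩ circle(D,6.00): a=2.6134, h=5.4009
  candidates: C₊=(-0.7000,1.8736) cross=28.230; C₋=(7.0681,-5.6323) cross=-28.230
  mode - wants cross < 0 → take C=(7.0681,-5.6323) (cross=-28.230)
ex = (C−B)/|BC| = (0.9500,-0.3123); ey = (0.3123,0.9500)
P = B + -0.74·ex + -2.24·ey = (-0.0344,-5.6557)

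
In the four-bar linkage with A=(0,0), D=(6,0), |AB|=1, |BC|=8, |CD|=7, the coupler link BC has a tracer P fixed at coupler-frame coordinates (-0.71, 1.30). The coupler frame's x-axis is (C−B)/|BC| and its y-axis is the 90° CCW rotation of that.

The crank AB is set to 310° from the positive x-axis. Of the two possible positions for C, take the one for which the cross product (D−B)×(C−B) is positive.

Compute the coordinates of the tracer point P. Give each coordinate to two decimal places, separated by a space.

-0.83 -0.92

A=(0,0), D=(6.00,0)
B = A + 1.00·(cos310°, sin310°) = (0.6428, -0.7660)
|BD| = 5.4117
circle(B,8.00) ∩ circle(D,7.00): a=4.0917, h=6.8744
  candidates: C₊=(3.7202,6.6184) cross=37.202; C₋=(5.6664,-6.9920) cross=-37.202
  mode + wants cross > 0 → take C=(3.7202,6.6184) (cross=37.202)
ex = (C−B)/|BC| = (0.3847,0.9231); ey = (-0.9231,0.3847)
P = B + -0.71·ex + 1.30·ey = (-0.8303,-0.9213)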